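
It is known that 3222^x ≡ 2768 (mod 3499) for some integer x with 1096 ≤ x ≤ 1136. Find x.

1099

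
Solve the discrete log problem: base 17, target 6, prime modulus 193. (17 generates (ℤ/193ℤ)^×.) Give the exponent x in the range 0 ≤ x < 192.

Successive powers of 17 modulo 193:
  17^0=1  17^1=17  17^2=96  17^3=88  17^4=145  17^5=149
  17^6=24  17^7=22  17^8=181  17^9=182  17^10=6
So 17^10 ≡ 6 (mod 193), giving x = 10.

10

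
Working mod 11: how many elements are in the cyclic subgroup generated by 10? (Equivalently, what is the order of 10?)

2

The order of 10 must divide p − 1 = 10 = 2 · 5.
Divisors: 1, 2, 5, 10.
Check each in increasing order: 10^1 ≡ 10;  10^2 ≡ 1.
Smallest exponent giving 1 is 2.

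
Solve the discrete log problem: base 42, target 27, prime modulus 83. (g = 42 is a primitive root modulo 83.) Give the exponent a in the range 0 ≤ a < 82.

30

Successive powers of 42 modulo 83:
  42^0=1  42^1=42  42^2=21  42^3=52  42^4=26  42^5=13
  42^6=48  42^7=24  42^8=12  42^9=6  42^10=3  42^11=43
  42^12=63  42^13=73  42^14=78  42^15=39  42^16=61  42^17=72
  42^18=36  42^19=18  42^20=9  42^21=46  42^22=23  42^23=53
  42^24=68  42^25=34  42^26=17  42^27=50  42^28=25  42^29=54
  42^30=27
So 42^30 ≡ 27 (mod 83), giving a = 30.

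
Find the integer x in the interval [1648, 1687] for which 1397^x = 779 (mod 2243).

Compute 1397^1648 mod 2243 = 184, then multiply by 1397 repeatedly:
  1397^1648=184  1397^1649=1346  1397^1650=728  1397^1651=937  1397^1652=1320
  1397^1653=294  1397^1654=249  1397^1655=188  1397^1656=205  1397^1657=1524
  1397^1658=421  1397^1659=471  1397^1660=788  1397^1661=1766  1397^1662=2045
  1397^1663=1526  1397^1664=972  1397^1665=869  1397^1666=530  1397^1667=220
  1397^1668=49  1397^1669=1163  1397^1670=779
Found 779 at exponent 1670.

1670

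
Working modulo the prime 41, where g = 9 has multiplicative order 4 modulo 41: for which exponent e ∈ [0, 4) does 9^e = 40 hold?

2

Successive powers of 9 modulo 41:
  9^0=1  9^1=9  9^2=40
So 9^2 ≡ 40 (mod 41), giving e = 2.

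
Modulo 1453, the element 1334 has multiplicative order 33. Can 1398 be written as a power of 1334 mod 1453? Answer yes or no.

no

1398 ∈ ⟨1334⟩ iff 1398^33 ≡ 1 (mod 1453), since |⟨1334⟩| = 33.
1398^33 mod 1453 = 497.
Since 497 ≠ 1, 1398 does not lie in the subgroup.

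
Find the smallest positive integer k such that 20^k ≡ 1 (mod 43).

42

The order of 20 must divide p − 1 = 42 = 2 · 3 · 7.
Divisors: 1, 2, 3, 6, 7, 14, 21, 42.
Check each in increasing order: 20^1 ≡ 20;  20^2 ≡ 13;  20^3 ≡ 2;  20^6 ≡ 4;  20^7 ≡ 37;  20^14 ≡ 36;  20^21 ≡ 42;  20^42 ≡ 1.
Smallest exponent giving 1 is 42.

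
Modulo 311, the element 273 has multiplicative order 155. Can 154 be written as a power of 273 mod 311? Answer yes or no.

no

154 ∈ ⟨273⟩ iff 154^155 ≡ 1 (mod 311), since |⟨273⟩| = 155.
154^155 mod 311 = 310.
Since 310 ≠ 1, 154 does not lie in the subgroup.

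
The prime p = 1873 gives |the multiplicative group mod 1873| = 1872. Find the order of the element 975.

117

The order of 975 must divide p − 1 = 1872 = 2^4 · 3^2 · 13.
Divisors: 1, 2, 3, 4, 6, 8, 9, 12, 13, 16, 18, 24, 26, 36, 39, 48, 52, 72, 78, 104, 117, 144, 156, 208, 234, 312, 468, 624, 936, 1872.
Check each in increasing order: 975^1 ≡ 975;  975^2 ≡ 1014;  975^3 ≡ 1579;  975^4 ≡ 1792;  975^6 ≡ 278;  975^8 ≡ 942;  975^9 ≡ 680;  975^12 ≡ 491;  975^13 ≡ 1110;  975^16 ≡ 1435;  975^18 ≡ 1642;  975^24 ≡ 1337;  975^26 ≡ 1539;  975^36 ≡ 917;  975^39 ≡ 114;  975^48 ≡ 727;  975^52 ≡ 1049;  975^72 ≡ 1785;  975^78 ≡ 1758;  975^104 ≡ 950;  975^117 ≡ 1.
Smallest exponent giving 1 is 117.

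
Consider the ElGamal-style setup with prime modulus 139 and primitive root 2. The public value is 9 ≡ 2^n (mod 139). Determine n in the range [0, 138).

Baby-step giant-step with m = ceil(sqrt(138)) = 12.
Baby table (2^j mod 139 for j=0..11):
  0:1  1:2  2:4  3:8  4:16  5:32  6:64  7:128
  8:117  9:95  10:51  11:102
Giant step factor: 2^(-12) ≡ 77 (mod 139).
Scan 9·77^i mod 139 for i = 0, 1, …:
  i=0: 9   i=1: 137   i=2: 124   i=3: 96
  i=4: 25   i=5: 118   i=6: 51
Match at i=6, j=10: n = 6·12 + 10 = 82.

82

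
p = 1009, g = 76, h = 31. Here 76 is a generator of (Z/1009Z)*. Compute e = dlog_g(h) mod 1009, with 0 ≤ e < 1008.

Baby-step giant-step with m = ceil(sqrt(1008)) = 32.
Baby table (76^j mod 1009 for j=0..31):
  0:1  1:76  2:731  3:61  4:600  5:195  6:694  7:276
  8:796  9:965  10:692  11:124  12:343  13:843  14:501  15:743
  16:973  17:291  18:927  19:831  20:598  21:43  22:241  23:154
  24:605  25:575  26:313  27:581  28:769  29:931  30:126  31:495
Giant step factor: 76^(-32) ≡ 784 (mod 1009).
Scan 31·784^i mod 1009 for i = 0, 1, …:
  i=0: 31   i=1: 88   i=2: 380   i=3: 265
  i=4: 915   i=5: 970   i=6: 703   i=7: 238
  i=8: 936   i=9: 281   i=10: 342   i=11: 743
Match at i=11, j=15: e = 11·32 + 15 = 367.

367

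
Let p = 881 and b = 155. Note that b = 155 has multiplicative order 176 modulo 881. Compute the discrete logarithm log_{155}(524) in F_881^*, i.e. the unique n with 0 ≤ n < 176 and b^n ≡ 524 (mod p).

159

Baby-step giant-step with m = ceil(sqrt(176)) = 14.
Baby table (155^j mod 881 for j=0..13):
  0:1  1:155  2:238  3:769  4:260  5:655  6:210  7:834
  8:644  9:267  10:859  11:114  12:50  13:702
Giant step factor: 155^(-14) ≡ 339 (mod 881).
Scan 524·339^i mod 881 for i = 0, 1, …:
  i=0: 524   i=1: 555   i=2: 492   i=3: 279
  i=4: 314   i=5: 726   i=6: 315   i=7: 184
  i=8: 706   i=9: 583   i=10: 293   i=11: 655
Match at i=11, j=5: n = 11·14 + 5 = 159.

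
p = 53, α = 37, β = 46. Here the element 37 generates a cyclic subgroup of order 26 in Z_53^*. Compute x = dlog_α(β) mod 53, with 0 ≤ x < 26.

10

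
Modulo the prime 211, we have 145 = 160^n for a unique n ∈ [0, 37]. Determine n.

Compute 160^0 mod 211 = 1, then multiply by 160 repeatedly:
  160^0=1  160^1=160  160^2=69  160^3=68  160^4=119
  160^5=50  160^6=193  160^7=74  160^8=24  160^9=42
  160^10=179  160^11=155  160^12=113  160^13=145
Found 145 at exponent 13.

13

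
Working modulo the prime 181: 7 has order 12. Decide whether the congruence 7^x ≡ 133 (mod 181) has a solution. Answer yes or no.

yes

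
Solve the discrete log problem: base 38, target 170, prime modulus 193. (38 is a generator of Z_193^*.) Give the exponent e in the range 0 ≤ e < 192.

54

Baby-step giant-step with m = ceil(sqrt(192)) = 14.
Baby table (38^j mod 193 for j=0..13):
  0:1  1:38  2:93  3:60  4:157  5:176  6:126  7:156
  8:138  9:33  10:96  11:174  12:50  13:163
Giant step factor: 38^(-14) ≡ 118 (mod 193).
Scan 170·118^i mod 193 for i = 0, 1, …:
  i=0: 170   i=1: 181   i=2: 128   i=3: 50
Match at i=3, j=12: e = 3·14 + 12 = 54.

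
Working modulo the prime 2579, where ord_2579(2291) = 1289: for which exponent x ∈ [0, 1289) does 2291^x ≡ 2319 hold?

212

Baby-step giant-step with m = ceil(sqrt(1289)) = 36.
Baby table (2291^j mod 2579 for j=0..35):
  0:1  1:2291  2:416  3:1405  4:263  5:1626  6:1090  7:718
  8:2115  9:2103  10:401  11:567  12:1760  13:1183  14:2303  15:2118
  16:1239  17:1649  18:2203  19:2549  20:903  21:415  22:1693  23:2426
  24:221  25:827  26:1671  27:1025  28:1385  29:865  30:1043  31:1359
  32:616  33:543  34:935  35:1515
Giant step factor: 2291^(-36) ≡ 2568 (mod 2579).
Scan 2319·2568^i mod 2579 for i = 0, 1, …:
  i=0: 2319   i=1: 281   i=2: 2067   i=3: 474
  i=4: 2523   i=5: 616
Match at i=5, j=32: x = 5·36 + 32 = 212.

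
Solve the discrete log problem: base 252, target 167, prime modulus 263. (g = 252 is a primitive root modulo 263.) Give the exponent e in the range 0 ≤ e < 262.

197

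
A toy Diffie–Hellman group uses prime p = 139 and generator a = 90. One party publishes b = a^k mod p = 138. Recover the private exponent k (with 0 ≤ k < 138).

Baby-step giant-step with m = ceil(sqrt(138)) = 12.
Baby table (90^j mod 139 for j=0..11):
  0:1  1:90  2:38  3:84  4:54  5:134  6:106  7:88
  8:136  9:8  10:25  11:26
Giant step factor: 90^(-12) ≡ 6 (mod 139).
Scan 138·6^i mod 139 for i = 0, 1, …:
  i=0: 138   i=1: 133   i=2: 103   i=3: 62
  i=4: 94   i=5: 8
Match at i=5, j=9: k = 5·12 + 9 = 69.

69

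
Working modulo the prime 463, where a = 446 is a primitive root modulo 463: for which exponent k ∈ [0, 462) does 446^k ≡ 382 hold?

359

Baby-step giant-step with m = ceil(sqrt(462)) = 22.
Baby table (446^j mod 463 for j=0..21):
  0:1  1:446  2:289  3:180  4:181  5:164  6:453  7:170
  8:351  9:52  10:42  11:212  12:100  13:152  14:194  15:406
  16:43  17:195  18:389  19:332  20:375  21:107
Giant step factor: 446^(-22) ≡ 449 (mod 463).
Scan 382·449^i mod 463 for i = 0, 1, …:
  i=0: 382   i=1: 208   i=2: 329   i=3: 24
  i=4: 127   i=5: 74   i=6: 353   i=7: 151
  i=8: 201   i=9: 427     …   i=15: 54
  i=16: 170
Match at i=16, j=7: k = 16·22 + 7 = 359.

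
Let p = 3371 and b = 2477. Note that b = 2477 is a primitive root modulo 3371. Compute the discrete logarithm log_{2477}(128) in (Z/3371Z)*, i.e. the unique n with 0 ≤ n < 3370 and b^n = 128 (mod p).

Baby-step giant-step with m = ceil(sqrt(3370)) = 59.
Baby table (2477^j mod 3371 for j=0..58):
  0:1  1:2477  2:309  3:176  4:1093  5:448  6:637  7:221
  8:1315  9:869  10:1815  11:2212  12:1249  13:2566  14:1647  15:709
  16:3273  17:3337  18:57  19:2978  20:758  21:3290  22:1623  23:1939
  24:2599  25:2484  26:793  27:2339  28:2325  29:1357  30:402  31:1309
  32:2862  33:3332  34:1156  35:1433  36:3249  37:1196  38:2754  39:2125
  40:1494  41:2651  42:3190  43:6  44:1378  45:1854  46:1056  47:3187
  48:2688  49:451  50:1326  51:1148  52:1843  53:777  54:3159  55:752
  56:1912  57:3140  58:883
Giant step factor: 2477^(-59) ≡ 1095 (mod 3371).
Scan 128·1095^i mod 3371 for i = 0, 1, …:
  i=0: 128   i=1: 1949   i=2: 312   i=3: 1169
  i=4: 2446   i=5: 1796   i=6: 1327   i=7: 164
  i=8: 917   i=9: 2928     …   i=53: 36
  i=54: 2339
Match at i=54, j=27: n = 54·59 + 27 = 3213.

3213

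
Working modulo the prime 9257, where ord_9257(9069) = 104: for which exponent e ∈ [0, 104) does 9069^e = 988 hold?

72

Baby-step giant-step with m = ceil(sqrt(104)) = 11.
Baby table (9069^j mod 9257 for j=0..10):
  0:1  1:9069  2:7573  3:1854  4:3214  5:6730  6:2969  7:6505
  8:8241  9:5868  10:7656
Giant step factor: 9069^(-11) ≡ 4304 (mod 9257).
Scan 988·4304^i mod 9257 for i = 0, 1, …:
  i=0: 988   i=1: 3389   i=2: 6481   i=3: 2883
  i=4: 4052   i=5: 8877   i=6: 2969
Match at i=6, j=6: e = 6·11 + 6 = 72.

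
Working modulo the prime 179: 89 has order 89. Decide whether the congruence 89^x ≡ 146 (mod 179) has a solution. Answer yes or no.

yes

146 ∈ ⟨89⟩ iff 146^89 ≡ 1 (mod 179), since |⟨89⟩| = 89.
146^89 mod 179 = 1.
Since 1 = 1, 146 lies in the subgroup.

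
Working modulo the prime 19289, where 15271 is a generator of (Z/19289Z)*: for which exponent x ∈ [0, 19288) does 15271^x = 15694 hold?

6991

Baby-step giant-step with m = ceil(sqrt(19288)) = 139.
Baby table (15271^j mod 19289 for j=0..138):
  0:1  1:15271  2:18720  3:10140  4:15137  5:17040  6:9230  7:6607
  8:14027  9:1972  10:4283  11:15983  12:12676  13:10081  14:1442  15:12033
  16:8929  17:818  18:11695  19:16783  20:250  21:17817  22:12062  23:8141
  24:3606  25:16420  26:12109  27:12185  28:15441  29:10775  30:9855  31:2927
  32:5604  33:12680  34:13298  35:18455  36:14015  37:11610  38:11111  39:10037
  40:4633  41:17780  42:6416  43:9905  44:14206  45:15732  46:18166  47:17877
  48:2450  49:12579  50:14047  51:18057  52:12192  53:6604  54:6792  55:3679
  56:12441  57:9150  58:134  59:1680  60:910  61:8530  62:3013  63:7258
  64:2324  65:17333  66:8585  67:13491  68:14541  69:643  70:1152  71:624
  72:338  73:11435  74:568  75:13167  76:4721  77:11398  78:14211  79:14931
  80:15321  81:10710  82:979  83:1334  84:2330  85:12514  86:5171  87:16464
  88:8918  89:6438  90:17954  91:1688  92:7344  93:3978  94:6977  95:12620
  96:3621  97:14017  98:3574  99:9973  100:11028  101:15618  102:13282  103:5587
  104:3830  105:3682  106:387  107:7443  108:11265  109:8513  110:13452  111:16931
  112:3545  113:10761  114:8240  115:10893  116:17956  117:12941  118:6206  119:4969
  120:17962  121:8122  122:2792  123:7942  124:12339  125:13917  126:305  127:9006
  128:56  129:6460  130:6714  131:8459  132:18245  133:9079  134:15366  135:3501
  136:13952  137:13987  138:8380
Giant step factor: 15271^(-139) ≡ 17983 (mod 19289).
Scan 15694·17983^i mod 19289 for i = 0, 1, …:
  i=0: 15694   i=1: 7843   i=2: 18790   i=3: 15157
  i=4: 14761   i=5: 11134   i=6: 2902   i=7: 9921
  i=8: 5382   i=9: 11593     …   i=49: 7637
  i=50: 17780
Match at i=50, j=41: x = 50·139 + 41 = 6991.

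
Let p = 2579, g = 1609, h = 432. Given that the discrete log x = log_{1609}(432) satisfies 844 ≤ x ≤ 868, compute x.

Compute 1609^844 mod 2579 = 884, then multiply by 1609 repeatedly:
  1609^844=884  1609^845=1327  1609^846=2310  1609^847=451  1609^848=960
  1609^849=2398  1609^850=198  1609^851=1365  1609^852=1556  1609^853=1974
  1609^854=1417  1609^855=117  1609^856=2565  1609^857=685  1609^858=932
  1609^859=1189  1609^860=2062  1609^861=1164  1609^862=522  1609^863=1723
  1609^864=2461  1609^865=984  1609^866=2329  1609^867=74  1609^868=432
Found 432 at exponent 868.

868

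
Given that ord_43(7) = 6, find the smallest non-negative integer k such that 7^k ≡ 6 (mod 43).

2

Successive powers of 7 modulo 43:
  7^0=1  7^1=7  7^2=6
So 7^2 ≡ 6 (mod 43), giving k = 2.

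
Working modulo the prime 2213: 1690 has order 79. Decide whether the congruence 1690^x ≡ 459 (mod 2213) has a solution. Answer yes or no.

yes

459 ∈ ⟨1690⟩ iff 459^79 ≡ 1 (mod 2213), since |⟨1690⟩| = 79.
459^79 mod 2213 = 1.
Since 1 = 1, 459 lies in the subgroup.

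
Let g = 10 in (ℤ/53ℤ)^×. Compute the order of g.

13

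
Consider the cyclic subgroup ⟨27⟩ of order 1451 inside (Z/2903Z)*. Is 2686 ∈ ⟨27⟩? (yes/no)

2686 ∈ ⟨27⟩ iff 2686^1451 ≡ 1 (mod 2903), since |⟨27⟩| = 1451.
2686^1451 mod 2903 = 1.
Since 1 = 1, 2686 lies in the subgroup.

yes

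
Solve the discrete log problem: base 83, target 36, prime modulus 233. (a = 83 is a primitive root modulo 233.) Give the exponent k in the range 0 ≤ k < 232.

222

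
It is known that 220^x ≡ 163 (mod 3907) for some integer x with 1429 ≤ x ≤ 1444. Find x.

1429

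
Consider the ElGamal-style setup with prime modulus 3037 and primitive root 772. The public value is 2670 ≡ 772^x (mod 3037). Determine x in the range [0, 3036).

Baby-step giant-step with m = ceil(sqrt(3036)) = 56.
Baby table (772^j mod 3037 for j=0..55):
  0:1  1:772  2:732  3:222  4:1312  5:1543  6:692  7:2749
  8:2402  9:1774  10:2878  11:1769  12:2055  13:1146  14:945  15:660
  16:2341  17:237  18:744  19:375  20:985  21:1170  22:1251  23:6
  24:1595  25:1355  26:1332  27:1798  28:147  29:1115  30:1309  31:2264
  32:1533  33:2083  34:1503  35:182  36:802  37:2633  38:923  39:1898
  40:1422  41:1427  42:2250  43:2873  44:946  45:1432  46:36  47:459
  48:2056  49:1918  50:1677  51:882  52:616  53:1780  54:1436  55:87
Giant step factor: 772^(-56) ≡ 1102 (mod 3037).
Scan 2670·1102^i mod 3037 for i = 0, 1, …:
  i=0: 2670   i=1: 2524   i=2: 2593   i=3: 2706
  i=4: 2715   i=5: 485   i=6: 2995   i=7: 2308
  i=8: 1447   i=9: 169     …   i=36: 1495
  i=37: 1436
Match at i=37, j=54: x = 37·56 + 54 = 2126.

2126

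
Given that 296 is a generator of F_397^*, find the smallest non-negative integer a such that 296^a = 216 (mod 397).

147

Baby-step giant-step with m = ceil(sqrt(396)) = 20.
Baby table (296^j mod 397 for j=0..19):
  0:1  1:296  2:276  3:311  4:349  5:84  6:250  7:158
  8:319  9:335  10:307  11:356  12:171  13:197  14:350  15:380
  16:129  17:72  18:271  19:22
Giant step factor: 296^(-20) ≡ 67 (mod 397).
Scan 216·67^i mod 397 for i = 0, 1, …:
  i=0: 216   i=1: 180   i=2: 150   i=3: 125
  i=4: 38   i=5: 164   i=6: 269   i=7: 158
Match at i=7, j=7: a = 7·20 + 7 = 147.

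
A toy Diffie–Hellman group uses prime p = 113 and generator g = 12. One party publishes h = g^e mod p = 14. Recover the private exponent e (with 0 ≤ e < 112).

68

Baby-step giant-step with m = ceil(sqrt(112)) = 11.
Baby table (12^j mod 113 for j=0..10):
  0:1  1:12  2:31  3:33  4:57  5:6  6:72  7:73
  8:85  9:3  10:36
Giant step factor: 12^(-11) ≡ 96 (mod 113).
Scan 14·96^i mod 113 for i = 0, 1, …:
  i=0: 14   i=1: 101   i=2: 91   i=3: 35
  i=4: 83   i=5: 58   i=6: 31
Match at i=6, j=2: e = 6·11 + 2 = 68.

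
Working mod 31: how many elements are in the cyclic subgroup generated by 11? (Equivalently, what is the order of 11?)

30

The order of 11 must divide p − 1 = 30 = 2 · 3 · 5.
Divisors: 1, 2, 3, 5, 6, 10, 15, 30.
Check each in increasing order: 11^1 ≡ 11;  11^2 ≡ 28;  11^3 ≡ 29;  11^5 ≡ 6;  11^6 ≡ 4;  11^10 ≡ 5;  11^15 ≡ 30;  11^30 ≡ 1.
Smallest exponent giving 1 is 30.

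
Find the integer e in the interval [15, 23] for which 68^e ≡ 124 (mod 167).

20

Compute 68^15 mod 167 = 125, then multiply by 68 repeatedly:
  68^15=125  68^16=150  68^17=13  68^18=49  68^19=159
  68^20=124
Found 124 at exponent 20.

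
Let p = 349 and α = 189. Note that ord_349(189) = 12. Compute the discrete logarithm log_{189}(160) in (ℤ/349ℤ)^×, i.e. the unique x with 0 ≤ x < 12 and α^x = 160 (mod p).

7

Successive powers of 189 modulo 349:
  189^0=1  189^1=189  189^2=123  189^3=213  189^4=122  189^5=24
  189^6=348  189^7=160
So 189^7 ≡ 160 (mod 349), giving x = 7.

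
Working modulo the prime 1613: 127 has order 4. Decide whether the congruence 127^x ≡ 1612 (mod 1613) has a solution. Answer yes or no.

yes

1612 ∈ ⟨127⟩ iff 1612^4 ≡ 1 (mod 1613), since |⟨127⟩| = 4.
1612^4 mod 1613 = 1.
Since 1 = 1, 1612 lies in the subgroup.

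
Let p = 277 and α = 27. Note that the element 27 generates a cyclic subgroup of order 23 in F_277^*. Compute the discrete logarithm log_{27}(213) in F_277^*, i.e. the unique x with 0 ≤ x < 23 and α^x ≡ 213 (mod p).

Successive powers of 27 modulo 277:
  27^0=1  27^1=27  27^2=175  27^3=16  27^4=155  27^5=30
  27^6=256  27^7=264  27^8=203  27^9=218  27^10=69  27^11=201
  27^12=164  27^13=273  27^14=169  27^15=131  27^16=213
So 27^16 ≡ 213 (mod 277), giving x = 16.

16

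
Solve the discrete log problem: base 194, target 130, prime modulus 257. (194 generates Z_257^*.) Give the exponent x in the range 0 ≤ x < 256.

151

Baby-step giant-step with m = ceil(sqrt(256)) = 16.
Baby table (194^j mod 257 for j=0..15):
  0:1  1:194  2:114  3:14  4:146  5:54  6:196  7:245
  8:242  9:174  10:89  11:47  12:123  13:218  14:144  15:180
Giant step factor: 194^(-16) ≡ 8 (mod 257).
Scan 130·8^i mod 257 for i = 0, 1, …:
  i=0: 130   i=1: 12   i=2: 96   i=3: 254
  i=4: 233   i=5: 65   i=6: 6   i=7: 48
  i=8: 127   i=9: 245
Match at i=9, j=7: x = 9·16 + 7 = 151.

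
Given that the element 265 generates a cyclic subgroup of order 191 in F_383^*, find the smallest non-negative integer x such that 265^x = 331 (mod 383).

60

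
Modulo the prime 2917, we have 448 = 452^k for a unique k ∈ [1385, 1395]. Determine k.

1385

Compute 452^1385 mod 2917 = 448, then multiply by 452 repeatedly:
  452^1385=448
Found 448 at exponent 1385.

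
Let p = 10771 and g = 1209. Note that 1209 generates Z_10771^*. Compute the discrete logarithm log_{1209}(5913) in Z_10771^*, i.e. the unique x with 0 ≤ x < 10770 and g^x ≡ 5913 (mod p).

9969

Baby-step giant-step with m = ceil(sqrt(10770)) = 104.
Baby table (1209^j mod 10771 for j=0..103):
  0:1  1:1209  2:7596  3:6672  4:9740  5:2957  6:9812  7:3837
  8:7403  9:10297  10:8568  11:7781  12:4146  13:3999  14:9383  15:2184
  16:1561  17:2324  18:9256  19:10206  20:6259  21:5889  22:170  23:881
  24:9571  25:3285  26:7837  27:7224  28:9306  29:6030  30:9074  31:5588
  32:2475  33:8708  34:4705  35:1257  36:1002  37:5066  38:6866  39:7324
  40:954  41:889  42:8472  43:10198  44:7358  45:9747  46:649  47:9129
  48:7457  49:186  50:9454  51:1855  52:2327  53:2112  54:681  55:4733
  56:2796  57:9041  58:8775  59:10311  60:3952  61:6415  62:615  63:336
  64:7697  65:10300  66:1424  67:9027  68:2620  69:906  70:7483  71:10078
  72:2301  73:2991  74:7834  75:3597  76:8060  77:7556  78:1396  79:7488
  80:5352  81:7968  82:4038  83:2679  84:7611  85:3265  86:5199  87:6098
  88:5118  89:5108  90:3789  91:3226  92:1132  93:671  94:3414  95:2233
  96:6947  97:8314  98:2283  99:2771  100:358  101:1982  102:5076  103:8185
Giant step factor: 1209^(-104) ≡ 6181 (mod 10771).
Scan 5913·6181^i mod 10771 for i = 0, 1, …:
  i=0: 5913   i=1: 2250   i=2: 1889   i=3: 145
  i=4: 2252   i=5: 3480   i=6: 193   i=7: 8123
  i=8: 4632   i=9: 1074     …   i=94: 3256
  i=95: 5108
Match at i=95, j=89: x = 95·104 + 89 = 9969.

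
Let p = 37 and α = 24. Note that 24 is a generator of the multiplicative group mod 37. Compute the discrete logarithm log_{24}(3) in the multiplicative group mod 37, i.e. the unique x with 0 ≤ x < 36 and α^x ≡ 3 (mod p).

Successive powers of 24 modulo 37:
  24^0=1  24^1=24  24^2=21  24^3=23  24^4=34  24^5=2
  24^6=11  24^7=5  24^8=9  24^9=31  24^10=4  24^11=22
  24^12=10  24^13=18  24^14=25  24^15=8  24^16=7  24^17=20
  24^18=36  24^19=13  24^20=16  24^21=14  24^22=3
So 24^22 ≡ 3 (mod 37), giving x = 22.

22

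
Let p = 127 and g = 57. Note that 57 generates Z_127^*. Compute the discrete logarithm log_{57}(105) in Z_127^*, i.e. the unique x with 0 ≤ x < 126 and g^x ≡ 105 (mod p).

Baby-step giant-step with m = ceil(sqrt(126)) = 12.
Baby table (57^j mod 127 for j=0..11):
  0:1  1:57  2:74  3:27  4:15  5:93  6:94  7:24
  8:98  9:125  10:13  11:106
Giant step factor: 57^(-12) ≡ 87 (mod 127).
Scan 105·87^i mod 127 for i = 0, 1, …:
  i=0: 105   i=1: 118   i=2: 106
Match at i=2, j=11: x = 2·12 + 11 = 35.

35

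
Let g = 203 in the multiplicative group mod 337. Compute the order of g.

The order of 203 must divide p − 1 = 336 = 2^4 · 3 · 7.
Divisors: 1, 2, 3, 4, 6, 7, 8, 12, 14, 16, 21, 24, 28, 42, 48, 56, 84, 112, 168, 336.
Check each in increasing order: 203^1 ≡ 203;  203^2 ≡ 95;  203^3 ≡ 76;  203^4 ≡ 263;  203^6 ≡ 47;  203^7 ≡ 105;  203^8 ≡ 84;  203^12 ≡ 187;  203^14 ≡ 241;  203^16 ≡ 316;  203^21 ≡ 30;  203^24 ≡ 258;  203^28 ≡ 117;  203^42 ≡ 226;  203^48 ≡ 175;  203^56 ≡ 209;  203^84 ≡ 189;  203^112 ≡ 208;  203^168 ≡ 336;  203^336 ≡ 1.
Smallest exponent giving 1 is 336.

336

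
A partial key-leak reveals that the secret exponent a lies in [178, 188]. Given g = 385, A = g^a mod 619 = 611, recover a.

180

Compute 385^178 mod 619 = 61, then multiply by 385 repeatedly:
  385^178=61  385^179=582  385^180=611
Found 611 at exponent 180.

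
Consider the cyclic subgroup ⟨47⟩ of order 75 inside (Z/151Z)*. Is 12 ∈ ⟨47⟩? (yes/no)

no

12 ∈ ⟨47⟩ iff 12^75 ≡ 1 (mod 151), since |⟨47⟩| = 75.
12^75 mod 151 = 150.
Since 150 ≠ 1, 12 does not lie in the subgroup.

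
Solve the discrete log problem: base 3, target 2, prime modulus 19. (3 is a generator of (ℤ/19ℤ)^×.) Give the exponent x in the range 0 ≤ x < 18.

7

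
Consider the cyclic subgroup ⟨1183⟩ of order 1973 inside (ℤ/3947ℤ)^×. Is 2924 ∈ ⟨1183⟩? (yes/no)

2924 ∈ ⟨1183⟩ iff 2924^1973 ≡ 1 (mod 3947), since |⟨1183⟩| = 1973.
2924^1973 mod 3947 = 3946.
Since 3946 ≠ 1, 2924 does not lie in the subgroup.

no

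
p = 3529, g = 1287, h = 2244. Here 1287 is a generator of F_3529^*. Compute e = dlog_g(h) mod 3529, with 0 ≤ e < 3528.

279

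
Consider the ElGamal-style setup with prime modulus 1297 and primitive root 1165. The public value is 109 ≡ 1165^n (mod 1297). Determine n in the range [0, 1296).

1073

Baby-step giant-step with m = ceil(sqrt(1296)) = 36.
Baby table (1165^j mod 1297 for j=0..35):
  0:1  1:1165  2:563  3:910  4:501  5:15  6:614  7:663
  8:680  9:1030  10:225  11:131  12:866  13:1121  14:1183  15:781
  16:668  17:20  18:1251  19:884  20:42  21:941  22:300  23:607
  24:290  25:630  26:1145  27:609  28:26  29:459  30:371  31:314
  32:56  33:390  34:400  35:377
Giant step factor: 1165^(-36) ≡ 426 (mod 1297).
Scan 109·426^i mod 1297 for i = 0, 1, …:
  i=0: 109   i=1: 1039   i=2: 337   i=3: 892
  i=4: 1268   i=5: 616   i=6: 422   i=7: 786
  i=8: 210   i=9: 1264     …   i=28: 1088
  i=29: 459
Match at i=29, j=29: n = 29·36 + 29 = 1073.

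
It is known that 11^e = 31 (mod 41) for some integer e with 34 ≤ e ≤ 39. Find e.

36

Compute 11^34 mod 41 = 5, then multiply by 11 repeatedly:
  11^34=5  11^35=14  11^36=31
Found 31 at exponent 36.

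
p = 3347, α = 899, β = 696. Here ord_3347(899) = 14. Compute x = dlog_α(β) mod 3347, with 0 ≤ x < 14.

4

Successive powers of 899 modulo 3347:
  899^0=1  899^1=899  899^2=1574  899^3=2592  899^4=696
So 899^4 ≡ 696 (mod 3347), giving x = 4.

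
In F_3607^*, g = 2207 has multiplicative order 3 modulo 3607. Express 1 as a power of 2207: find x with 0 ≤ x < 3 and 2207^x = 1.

Successive powers of 2207 modulo 3607:
  2207^0=1
So 2207^0 ≡ 1 (mod 3607), giving x = 0.

0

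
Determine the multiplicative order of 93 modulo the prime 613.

The order of 93 must divide p − 1 = 612 = 2^2 · 3^2 · 17.
Divisors: 1, 2, 3, 4, 6, 9, 12, 17, 18, 34, 36, 51, 68, 102, 153, 204, 306, 612.
Check each in increasing order: 93^1 ≡ 93;  93^2 ≡ 67;  93^3 ≡ 101;  93^4 ≡ 198;  93^6 ≡ 393;  93^9 ≡ 461;  93^12 ≡ 586;  93^17 ≡ 578;  93^18 ≡ 423;  93^34 ≡ 612;  93^36 ≡ 546;  93^51 ≡ 35;  93^68 ≡ 1.
Smallest exponent giving 1 is 68.

68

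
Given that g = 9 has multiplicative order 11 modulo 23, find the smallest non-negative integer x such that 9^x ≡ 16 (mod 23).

Successive powers of 9 modulo 23:
  9^0=1  9^1=9  9^2=12  9^3=16
So 9^3 ≡ 16 (mod 23), giving x = 3.

3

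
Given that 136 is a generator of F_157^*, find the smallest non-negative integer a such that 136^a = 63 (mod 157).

125

Baby-step giant-step with m = ceil(sqrt(156)) = 13.
Baby table (136^j mod 157 for j=0..12):
  0:1  1:136  2:127  3:2  4:115  5:97  6:4  7:73
  8:37  9:8  10:146  11:74  12:16
Giant step factor: 136^(-13) ≡ 107 (mod 157).
Scan 63·107^i mod 157 for i = 0, 1, …:
  i=0: 63   i=1: 147   i=2: 29   i=3: 120
  i=4: 123   i=5: 130   i=6: 94   i=7: 10
  i=8: 128   i=9: 37
Match at i=9, j=8: a = 9·13 + 8 = 125.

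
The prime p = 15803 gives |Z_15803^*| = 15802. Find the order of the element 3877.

7901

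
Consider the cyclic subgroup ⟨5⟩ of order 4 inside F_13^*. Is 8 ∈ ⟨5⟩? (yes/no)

⟨5⟩ has order 4; its elements mod 13 are {1, 5, 8, 12}.
8 is in this set.

yes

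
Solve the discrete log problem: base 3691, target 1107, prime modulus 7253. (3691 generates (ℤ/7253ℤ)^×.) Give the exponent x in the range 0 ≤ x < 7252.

Baby-step giant-step with m = ceil(sqrt(7252)) = 86.
Baby table (3691^j mod 7253 for j=0..85):
  0:1  1:3691  2:2347  3:2695  4:3382  5:549  6:2772  7:4722
  8:7196  9:7203  10:4028  11:5951  12:3057  13:4972  14:1562  15:6460
  16:3249  17:2850  18:2500  19:1684  20:7076  21:6716  22:5255  23:1683
  24:3385  25:4369  26:2560  27:5554  28:2836  29:1597  30:5091  31:5611
  32:2886  33:4822  34:6393  35:2554  36:5167  37:3260  38:7186  39:6558
  40:2317  41:760  42:5502  43:6735  44:2854  45:2758  46:3819  47:3350
  48:5738  49:198  50:5518  51:514  52:4141  53:2360  54:7160  55:4881
  56:6572  57:3220  58:4606  59:6967  60:3312  61:3287  62:5301  63:4650
  64:2552  65:5038  66:5819  67:1796  68:7047  69:1219  70:2469  71:3311
  72:6849  73:2954  74:1955  75:6423  76:4489  77:3047  78:4327  79:7104
  80:1269  81:5694  82:4613  83:3792  84:5235  85:393
Giant step factor: 3691^(-86) ≡ 196 (mod 7253).
Scan 1107·196^i mod 7253 for i = 0, 1, …:
  i=0: 1107   i=1: 6635   i=2: 2173   i=3: 5234
  i=4: 3191   i=5: 1678   i=6: 2503   i=7: 4637
  i=8: 2227   i=9: 1312     …   i=52: 6969
  i=53: 2360
Match at i=53, j=53: x = 53·86 + 53 = 4611.

4611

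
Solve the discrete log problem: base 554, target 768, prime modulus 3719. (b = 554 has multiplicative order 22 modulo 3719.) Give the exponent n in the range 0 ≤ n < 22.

16

Successive powers of 554 modulo 3719:
  554^0=1  554^1=554  554^2=1958  554^3=2503  554^4=3194  554^5=2951
  554^6=2213  554^7=2451  554^8=419  554^9=1548  554^10=2222  554^11=3718
  554^12=3165  554^13=1761  554^14=1216  554^15=525  554^16=768
So 554^16 ≡ 768 (mod 3719), giving n = 16.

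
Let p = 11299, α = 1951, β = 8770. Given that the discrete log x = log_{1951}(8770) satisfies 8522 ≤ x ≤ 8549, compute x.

8541

Compute 1951^8522 mod 11299 = 1414, then multiply by 1951 repeatedly:
  1951^8522=1414  1951^8523=1758  1951^8524=6261  1951^8525=992  1951^8526=3263
  1951^8527=4776  1951^8528=7600  1951^8529=3312  1951^8530=9983  1951^8531=8656
  1951^8532=7150  1951^8533=6684  1951^8534=1438  1951^8535=3386  1951^8536=7470
  1951^8537=9559  1951^8538=6259  1951^8539=8389  1951^8540=5987  1951^8541=8770
Found 8770 at exponent 8541.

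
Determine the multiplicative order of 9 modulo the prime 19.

9

The order of 9 must divide p − 1 = 18 = 2 · 3^2.
Divisors: 1, 2, 3, 6, 9, 18.
Check each in increasing order: 9^1 ≡ 9;  9^2 ≡ 5;  9^3 ≡ 7;  9^6 ≡ 11;  9^9 ≡ 1.
Smallest exponent giving 1 is 9.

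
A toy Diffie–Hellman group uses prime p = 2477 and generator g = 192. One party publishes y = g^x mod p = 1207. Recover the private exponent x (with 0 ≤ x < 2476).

1630

Baby-step giant-step with m = ceil(sqrt(2476)) = 50.
Baby table (192^j mod 2477 for j=0..49):
  0:1  1:192  2:2186  3:1099  4:463  5:2201  6:1502  7:1052
  8:1347  9:1016  10:1866  11:1584  12:1934  13:2255  14:1962  15:200
  16:1245  17:1248  18:1824  19:951  20:1771  21:683  22:2332  23:1884
  24:86  25:1650  26:2221  27:388  28:186  29:1034  30:368  31:1300
  32:1900  33:681  34:1948  35:2466  36:365  37:724  38:296  39:2338
  40:559  41:817  42:813  43:45  44:1209  45:1767  46:2392  47:1019
  48:2442  49:711
Giant step factor: 192^(-50) ≡ 465 (mod 2477).
Scan 1207·465^i mod 2477 for i = 0, 1, …:
  i=0: 1207   i=1: 1453   i=2: 1901   i=3: 2153
  i=4: 437   i=5: 91   i=6: 206   i=7: 1664
  i=8: 936   i=9: 1765     …   i=31: 379
  i=32: 368
Match at i=32, j=30: x = 32·50 + 30 = 1630.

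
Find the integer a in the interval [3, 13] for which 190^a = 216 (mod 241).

Compute 190^3 mod 241 = 140, then multiply by 190 repeatedly:
  190^3=140  190^4=90  190^5=230  190^6=79  190^7=68
  190^8=147  190^9=215  190^10=121  190^11=95  190^12=216
Found 216 at exponent 12.

12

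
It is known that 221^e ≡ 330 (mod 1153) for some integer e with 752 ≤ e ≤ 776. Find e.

773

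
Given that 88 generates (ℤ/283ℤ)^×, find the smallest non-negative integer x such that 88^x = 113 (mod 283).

68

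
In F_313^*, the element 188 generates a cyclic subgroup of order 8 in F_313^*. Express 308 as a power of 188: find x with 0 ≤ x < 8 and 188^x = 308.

3

Successive powers of 188 modulo 313:
  188^0=1  188^1=188  188^2=288  188^3=308
So 188^3 ≡ 308 (mod 313), giving x = 3.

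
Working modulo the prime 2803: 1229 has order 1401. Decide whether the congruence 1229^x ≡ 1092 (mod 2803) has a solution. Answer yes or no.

yes

1092 ∈ ⟨1229⟩ iff 1092^1401 ≡ 1 (mod 2803), since |⟨1229⟩| = 1401.
1092^1401 mod 2803 = 1.
Since 1 = 1, 1092 lies in the subgroup.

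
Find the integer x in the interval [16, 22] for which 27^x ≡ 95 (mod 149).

Compute 27^16 mod 149 = 129, then multiply by 27 repeatedly:
  27^16=129  27^17=56  27^18=22  27^19=147  27^20=95
Found 95 at exponent 20.

20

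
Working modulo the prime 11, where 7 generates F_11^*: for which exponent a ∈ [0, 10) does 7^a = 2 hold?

3

Successive powers of 7 modulo 11:
  7^0=1  7^1=7  7^2=5  7^3=2
So 7^3 ≡ 2 (mod 11), giving a = 3.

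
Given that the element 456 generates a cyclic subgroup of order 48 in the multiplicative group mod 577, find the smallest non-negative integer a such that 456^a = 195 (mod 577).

22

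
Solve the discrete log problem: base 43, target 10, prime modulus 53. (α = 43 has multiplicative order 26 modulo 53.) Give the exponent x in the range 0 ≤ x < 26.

14

Successive powers of 43 modulo 53:
  43^0=1  43^1=43  43^2=47  43^3=7  43^4=36  43^5=11
  43^6=49  43^7=40  43^8=24  43^9=25  43^10=15  43^11=9
  43^12=16  43^13=52  43^14=10
So 43^14 ≡ 10 (mod 53), giving x = 14.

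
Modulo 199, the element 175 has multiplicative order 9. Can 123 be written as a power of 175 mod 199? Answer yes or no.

no

⟨175⟩ has order 9; its elements mod 199 are {1, 43, 58, 92, 106, 162, 175, 178, 180}.
123 is not in this set.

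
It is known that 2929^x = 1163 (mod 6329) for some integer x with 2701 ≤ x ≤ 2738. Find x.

2721

Compute 2929^2701 mod 6329 = 4041, then multiply by 2929 repeatedly:
  2929^2701=4041  2929^2702=859  2929^2703=3398  2929^2704=3554  2929^2705=4790
  2929^2706=4846  2929^2707=4316  2929^2708=2551  2929^2709=3659  2929^2710=2214
  2929^2711=3910  2929^2712=3229  2929^2713=2215  2929^2714=510  2929^2715=146
  2929^2716=3591  2929^2717=5570  2929^2718=4697  2929^2719=4596  2929^2720=6230
  2929^2721=1163
Found 1163 at exponent 2721.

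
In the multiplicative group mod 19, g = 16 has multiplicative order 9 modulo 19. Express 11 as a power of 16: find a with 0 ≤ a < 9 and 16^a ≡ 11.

3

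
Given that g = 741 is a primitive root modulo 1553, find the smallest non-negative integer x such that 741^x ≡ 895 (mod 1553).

1487

Baby-step giant-step with m = ceil(sqrt(1552)) = 40.
Baby table (741^j mod 1553 for j=0..39):
  0:1  1:741  2:872  3:104  4:967  5:614  6:1498  7:1176
  8:183  9:492  10:1170  11:396  12:1472  13:546  14:806  15:894
  16:876  17:1515  18:1349  19:1030  20:707  21:526  22:1516  23:537
  24:349  25:811  26:1493  27:577  28:482  29:1525  30:994  31:432
  32:194  33:878  34:1444  35:1540  36:1238  37:1088  38:201  39:1406
Giant step factor: 741^(-40) ≡ 594 (mod 1553).
Scan 895·594^i mod 1553 for i = 0, 1, …:
  i=0: 895   i=1: 504   i=2: 1200   i=3: 1526
  i=4: 1045   i=5: 1083   i=6: 360   i=7: 1079
  i=8: 1090   i=9: 1412     …   i=36: 1053
  i=37: 1176
Match at i=37, j=7: x = 37·40 + 7 = 1487.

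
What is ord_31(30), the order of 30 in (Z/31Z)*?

The order of 30 must divide p − 1 = 30 = 2 · 3 · 5.
Divisors: 1, 2, 3, 5, 6, 10, 15, 30.
Check each in increasing order: 30^1 ≡ 30;  30^2 ≡ 1.
Smallest exponent giving 1 is 2.

2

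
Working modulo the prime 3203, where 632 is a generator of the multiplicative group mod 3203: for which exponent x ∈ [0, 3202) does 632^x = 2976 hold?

Baby-step giant-step with m = ceil(sqrt(3202)) = 57.
Baby table (632^j mod 3203 for j=0..56):
  0:1  1:632  2:2252  3:1132  4:1155  5:2879  6:224  7:636
  8:1577  9:531  10:2480  11:1093  12:2131  13:1532  14:918  15:433
  16:1401  17:1404  18:97  19:447  20:640  21:902  22:3133  23:602
  24:2510  25:835  26:2428  27:259  28:335  29:322  30:1715  31:1266
  32:2565  33:362  34:1371  35:1662  36:3003  37:1720  38:1223  39:1013
  40:2819  41:740  42:42  43:920  44:1697  45:2702  46:465  47:2407
  48:3002  49:1088  50:2174  51:3084  52:1664  53:1064  54:3021  55:284
  56:120
Giant step factor: 632^(-57) ≡ 928 (mod 3203).
Scan 2976·928^i mod 3203 for i = 0, 1, …:
  i=0: 2976   i=1: 742   i=2: 3134   i=3: 28
  i=4: 360   i=5: 968   i=6: 1464   i=7: 520
  i=8: 2110   i=9: 1047     …   i=35: 1924
  i=36: 1401
Match at i=36, j=16: x = 36·57 + 16 = 2068.

2068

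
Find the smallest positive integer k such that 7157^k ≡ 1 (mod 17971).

The order of 7157 must divide p − 1 = 17970 = 2 · 3 · 5 · 599.
Divisors: 1, 2, 3, 5, 6, 10, 15, 30, 599, 1198, 1797, 2995, 3594, 5990, 8985, 17970.
Check each in increasing order: 7157^1 ≡ 7157;  7157^2 ≡ 5299;  7157^3 ≡ 6133;  7157^5 ≡ 7199;  7157^6 ≡ 386;  7157^10 ≡ 15208;  7157^15 ≡ 3060;  7157^30 ≡ 709;  7157^599 ≡ 6928;  7157^1198 ≡ 14614;  7157^1797 ≡ 15149;  7157^2995 ≡ 2737;  7157^3594 ≡ 2531;  7157^5990 ≡ 15233;  7157^8985 ≡ 1.
Smallest exponent giving 1 is 8985.

8985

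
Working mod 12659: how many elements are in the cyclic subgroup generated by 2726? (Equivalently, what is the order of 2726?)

12658

The order of 2726 must divide p − 1 = 12658 = 2 · 6329.
Divisors: 1, 2, 6329, 12658.
Check each in increasing order: 2726^1 ≡ 2726;  2726^2 ≡ 243;  2726^6329 ≡ 12658;  2726^12658 ≡ 1.
Smallest exponent giving 1 is 12658.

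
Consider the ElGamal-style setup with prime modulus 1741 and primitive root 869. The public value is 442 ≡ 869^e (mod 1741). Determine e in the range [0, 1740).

Baby-step giant-step with m = ceil(sqrt(1740)) = 42.
Baby table (869^j mod 1741 for j=0..41):
  0:1  1:869  2:1308  3:1520  4:1202  5:1679  6:93  7:731
  8:1515  9:339  10:362  11:1198  12:1685  13:84  14:1615  15:189
  16:587  17:1731  18:15  19:848  20:469  21:167  22:620  23:811
  24:1395  25:519  26:92  27:1603  28:207  29:560  30:901  31:1260
  32:1592  33:1094  34:100  35:1591  36:225  37:533  38:71  39:764
  40:595  41:1719
Giant step factor: 869^(-42) ≡ 1530 (mod 1741).
Scan 442·1530^i mod 1741 for i = 0, 1, …:
  i=0: 442   i=1: 752   i=2: 1500   i=3: 362
Match at i=3, j=10: e = 3·42 + 10 = 136.

136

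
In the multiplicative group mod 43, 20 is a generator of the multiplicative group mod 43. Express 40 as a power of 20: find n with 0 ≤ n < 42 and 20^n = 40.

4

Successive powers of 20 modulo 43:
  20^0=1  20^1=20  20^2=13  20^3=2  20^4=40
So 20^4 ≡ 40 (mod 43), giving n = 4.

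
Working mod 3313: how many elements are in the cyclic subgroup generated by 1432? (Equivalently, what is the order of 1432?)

368

The order of 1432 must divide p − 1 = 3312 = 2^4 · 3^2 · 23.
Divisors: 1, 2, 3, 4, 6, 8, 9, 12, 16, 18, 23, 24, 36, 46, 48, 69, 72, 92, 138, 144, 184, 207, 276, 368, 414, 552, 828, 1104, 1656, 3312.
Check each in increasing order: 1432^1 ≡ 1432;  1432^2 ≡ 3190;  1432^3 ≡ 2766;  1432^4 ≡ 1877;  1432^6 ≡ 1039;  1432^8 ≡ 1410;  1432^9 ≡ 1503;  1432^12 ≡ 2796;  1432^16 ≡ 300;  1432^18 ≡ 2856;  1432^23 ≡ 536;  1432^24 ≡ 2249;  1432^36 ≡ 130;  1432^46 ≡ 2378;  1432^48 ≡ 2363;  1432^69 ≡ 2416;  1432^72 ≡ 335;  1432^92 ≡ 2906;  1432^138 ≡ 2863;  1432^144 ≡ 2896;  1432^184 ≡ 3312;  1432^207 ≡ 2777;  1432^276 ≡ 407;  1432^368 ≡ 1.
Smallest exponent giving 1 is 368.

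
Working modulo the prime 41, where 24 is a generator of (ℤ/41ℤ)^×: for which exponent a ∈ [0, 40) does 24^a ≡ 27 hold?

25

Successive powers of 24 modulo 41:
  24^0=1  24^1=24  24^2=2  24^3=7  24^4=4  24^5=14
  24^6=8  24^7=28  24^8=16  24^9=15  24^10=32  24^11=30
  24^12=23  24^13=19  24^14=5  24^15=38  24^16=10  24^17=35
  24^18=20  24^19=29  24^20=40  24^21=17  24^22=39  24^23=34
  24^24=37  24^25=27
So 24^25 ≡ 27 (mod 41), giving a = 25.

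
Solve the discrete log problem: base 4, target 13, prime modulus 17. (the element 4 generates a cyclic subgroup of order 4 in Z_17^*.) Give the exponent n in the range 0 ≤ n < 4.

Successive powers of 4 modulo 17:
  4^0=1  4^1=4  4^2=16  4^3=13
So 4^3 ≡ 13 (mod 17), giving n = 3.

3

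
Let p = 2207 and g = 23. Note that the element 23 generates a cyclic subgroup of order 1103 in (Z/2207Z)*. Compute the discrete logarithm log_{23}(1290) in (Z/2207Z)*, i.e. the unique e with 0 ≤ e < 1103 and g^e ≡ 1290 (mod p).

Baby-step giant-step with m = ceil(sqrt(1103)) = 34.
Baby table (23^j mod 2207 for j=0..33):
  0:1  1:23  2:529  3:1132  4:1759  5:731  6:1364  7:474
  8:2074  9:1355  10:267  11:1727  12:2202  13:2092  14:1769  15:961
  16:33  17:759  18:2008  19:2044  20:665  21:2053  22:872  23:193
  24:25  25:575  26:2190  27:1816  28:2042  29:619  30:995  31:815
  32:1089  33:770
Giant step factor: 23^(-34) ≡ 1267 (mod 2207).
Scan 1290·1267^i mod 2207 for i = 0, 1, …:
  i=0: 1290   i=1: 1250   i=2: 1331   i=3: 229
  i=4: 1026   i=5: 19   i=6: 2003   i=7: 1958
  i=8: 118   i=9: 1637     …   i=26: 2125
  i=27: 2042
Match at i=27, j=28: e = 27·34 + 28 = 946.

946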